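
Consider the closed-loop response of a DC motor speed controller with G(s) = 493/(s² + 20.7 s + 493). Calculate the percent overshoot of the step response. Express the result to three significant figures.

%OS ≈ 19.1%

Matching coefficients with s² + 2ζω_n s + ω_n² gives ω_n² = 493 ⇒ ω_n = 22.2 rad/s, and ζ = 20.7/(2ω_n) = 0.466.
Overshoot: exp(−π·0.466/√(1−0.466²)) = 0.191, i.e. 19.1%.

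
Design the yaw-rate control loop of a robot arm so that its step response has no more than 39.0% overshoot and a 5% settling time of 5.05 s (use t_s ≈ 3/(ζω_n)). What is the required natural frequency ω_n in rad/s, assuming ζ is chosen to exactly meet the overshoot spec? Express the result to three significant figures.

ω_n ≈ 2.07 rad/s

From %OS = 100·exp(−πζ/√(1−ζ²)), invert to get ζ = −ln(OS)/√(π² + ln²(OS)) with OS = 0.390.
−ln 0.390 = 0.9416, so ζ = 0.9416/√(π² + 0.8866) = 0.287.
Then ω_n = 3/(ζ t_s) = 3/(0.287 × 5.05) = 2.07 rad/s.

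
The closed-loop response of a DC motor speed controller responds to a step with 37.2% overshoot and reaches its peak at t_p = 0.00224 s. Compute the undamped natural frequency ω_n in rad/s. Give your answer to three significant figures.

ω_n ≈ 1470 rad/s

ζ from %OS: ζ = |ln 0.372|/√(π²+ln²0.372) = 0.300.
From t_p = π/ω_d, ω_d = π/0.00224 = 1400 rad/s, so ω_n = ω_d/√(1−ζ²) = 1470 rad/s.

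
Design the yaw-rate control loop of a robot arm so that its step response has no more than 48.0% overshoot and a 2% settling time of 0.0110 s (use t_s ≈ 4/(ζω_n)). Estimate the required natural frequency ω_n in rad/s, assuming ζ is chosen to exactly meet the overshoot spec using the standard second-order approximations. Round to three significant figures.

ω_n ≈ 1600 rad/s

Inverting the overshoot relation: ζ = |ln 0.480|/√(π² + ln²0.480) = 0.228.
Then ω_n = 4/(ζ t_s) = 4/(0.228 × 0.0110) = 1600 rad/s.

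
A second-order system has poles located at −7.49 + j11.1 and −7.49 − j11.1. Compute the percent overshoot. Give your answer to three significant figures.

%OS ≈ 12.0%

The poles are at −σ ± jω_d with σ = 7.49 and ω_d = 11.1, so ω_n = √(σ²+ω_d²) = 13.4 rad/s and ζ = σ/ω_n = 0.559.
%OS = 100·exp(−πζ/√(1−ζ²)) = 12.0%.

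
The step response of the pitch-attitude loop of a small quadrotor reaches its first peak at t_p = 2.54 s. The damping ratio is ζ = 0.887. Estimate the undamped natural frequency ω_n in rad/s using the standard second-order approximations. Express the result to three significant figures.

Peak time t_p = π/ω_d, so ω_d = π/t_p = π/2.54 = 1.24 rad/s.
ω_n = ω_d/√(1−ζ²) = 1.24/√0.213 = 2.68 rad/s.

ω_n ≈ 2.68 rad/s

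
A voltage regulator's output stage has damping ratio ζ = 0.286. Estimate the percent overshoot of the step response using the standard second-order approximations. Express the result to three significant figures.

For an underdamped second-order system, %OS = 100·exp(−πζ/√(1−ζ²)).
πζ/√(1−ζ²) = π·0.286/√(1−0.0818) = 0.9377, so %OS = 100·e^(−0.9377) = 39.2%.

%OS ≈ 39.2%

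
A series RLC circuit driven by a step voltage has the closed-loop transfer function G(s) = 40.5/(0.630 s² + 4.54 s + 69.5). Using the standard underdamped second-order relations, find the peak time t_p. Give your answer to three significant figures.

Dividing through by 0.630: denominator becomes s² + 7.206 s + 110.3.
So ω_n = √110.3 = 10.5 rad/s and ζ = 7.206/(2·10.5) = 0.343.
The damped frequency ω_d = ω_n√(1−ζ²) = 9.87 rad/s. t_p = π/ω_d = 0.318 s.

t_p ≈ 0.318 s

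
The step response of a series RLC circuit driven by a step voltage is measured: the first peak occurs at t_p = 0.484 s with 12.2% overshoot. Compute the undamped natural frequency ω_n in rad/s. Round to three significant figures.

The overshoot fixes ζ = −ln(OS)/√(π²+ln²(OS)) = 0.556.
From t_p = π/ω_d, ω_d = π/0.484 = 6.49 rad/s, so ω_n = ω_d/√(1−ζ²) = 7.81 rad/s.

ω_n ≈ 7.81 rad/s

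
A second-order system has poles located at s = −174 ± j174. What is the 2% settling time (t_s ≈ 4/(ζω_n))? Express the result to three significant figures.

For poles at −σ ± jω_d, ζω_n = σ = 174, so t_s ≈ 4/σ = 0.0230 s.

t_s ≈ 0.0230 s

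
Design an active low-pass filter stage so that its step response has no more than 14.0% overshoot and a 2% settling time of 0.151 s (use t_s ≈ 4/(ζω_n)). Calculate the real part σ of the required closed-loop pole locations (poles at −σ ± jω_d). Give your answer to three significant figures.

σ ≈ 26.5

The settling-time spec alone fixes σ = ζω_n = 4/t_s = 4/0.151 = 26.5.
(Overshoot then fixes ζ = 0.531 and hence ω_d = σ·√(1−ζ²)/ζ = 42.3 rad/s.)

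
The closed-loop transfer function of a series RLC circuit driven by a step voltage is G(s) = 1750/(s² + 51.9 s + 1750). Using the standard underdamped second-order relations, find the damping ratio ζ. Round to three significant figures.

ζ ≈ 0.620

ω_n = √1750 = 41.8 rad/s; ζ = 51.9/(2·41.8) = 0.620.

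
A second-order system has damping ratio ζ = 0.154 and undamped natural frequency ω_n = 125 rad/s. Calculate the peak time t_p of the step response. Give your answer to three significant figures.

t_p ≈ 0.0254 s

The damped frequency is ω_d = ω_n√(1−ζ²) = 125·√(1−0.0237) = 124 rad/s.
Peak time t_p = π/ω_d = π/124 = 0.0254 s.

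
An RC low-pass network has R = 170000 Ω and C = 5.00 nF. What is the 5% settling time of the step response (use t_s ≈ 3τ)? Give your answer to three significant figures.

τ = RC = 170000 × 5.00 nF = 0.000850 s.
t_s ≈ 3τ = 0.00255 s.

t_s ≈ 0.00255 s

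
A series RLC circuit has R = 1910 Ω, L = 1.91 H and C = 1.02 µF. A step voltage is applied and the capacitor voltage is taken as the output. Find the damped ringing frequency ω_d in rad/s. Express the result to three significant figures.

For a series RLC circuit (capacitor voltage as output), ω_n = 1/√(LC) = 1/√(1.91 H · 1.02 µF) = 716 rad/s.
ζ = (R/2)·√(C/L) = (1910/2)·√(1.02 µF/1.91 H) = 0.698.
ω_d = ω_n√(1−ζ²) = 513 rad/s.

ω_d ≈ 513 rad/s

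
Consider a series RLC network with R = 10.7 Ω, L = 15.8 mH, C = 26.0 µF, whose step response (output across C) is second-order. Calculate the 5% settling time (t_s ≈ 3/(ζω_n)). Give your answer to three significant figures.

t_s ≈ 0.00886 s

For a series RLC circuit (capacitor voltage as output), ω_n = 1/√(LC) = 1/√(15.8 mH · 26.0 µF) = 1560 rad/s.
ζ = (R/2)·√(C/L) = (10.7/2)·√(26.0 µF/15.8 mH) = 0.217.
t_s ≈ 3/(ζω_n) = 0.00886 s.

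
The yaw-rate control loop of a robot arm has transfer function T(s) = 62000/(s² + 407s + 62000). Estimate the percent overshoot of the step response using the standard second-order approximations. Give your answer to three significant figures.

ω_n = √62000 = 249 rad/s; ζ = 407/(2·249) = 0.817.
%OS = 100·exp(−πζ/√(1−ζ²)) = 1.16%.

%OS ≈ 1.16%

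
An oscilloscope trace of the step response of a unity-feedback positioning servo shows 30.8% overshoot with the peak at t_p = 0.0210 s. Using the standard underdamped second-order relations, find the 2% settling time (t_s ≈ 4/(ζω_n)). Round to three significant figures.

t_s ≈ 0.0713 s

From the overshoot, ζ = −ln(OS)/√(π²+ln²(OS)) = 0.351.
t_p = π/ω_d ⇒ ω_d = 150 rad/s; then ω_n = ω_d/√(1−ζ²) = 160 rad/s.
t_s ≈ 4/(ζω_n) = 4/(0.351·160) = 0.0713 s.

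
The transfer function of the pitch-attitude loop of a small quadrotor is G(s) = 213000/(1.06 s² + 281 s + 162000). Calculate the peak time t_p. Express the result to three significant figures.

t_p ≈ 0.00854 s

Dividing through by 1.06: denominator becomes s² + 265.1 s + 152800.
So ω_n = √152800 = 391 rad/s and ζ = 265.1/(2·391) = 0.339.
ω_d = ω_n√(1−ζ²) = 368 rad/s. t_p = π/ω_d = 0.00854 s.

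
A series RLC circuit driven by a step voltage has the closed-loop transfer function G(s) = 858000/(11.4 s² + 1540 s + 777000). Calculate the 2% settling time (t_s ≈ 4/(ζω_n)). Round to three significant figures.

Dividing through by 11.4: denominator becomes s² + 135.1 s + 68160.
So ω_n = √68160 = 261 rad/s and ζ = 135.1/(2·261) = 0.259.
t_s ≈ 4/(ζω_n) = 0.0592 s.

t_s ≈ 0.0592 s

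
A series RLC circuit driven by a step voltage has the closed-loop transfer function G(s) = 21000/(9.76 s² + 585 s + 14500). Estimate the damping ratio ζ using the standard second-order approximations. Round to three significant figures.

ζ ≈ 0.778

Dividing through by 9.76: denominator becomes s² + 59.94 s + 1486.
So ω_n = √1486 = 38.5 rad/s and ζ = 59.94/(2·38.5) = 0.778.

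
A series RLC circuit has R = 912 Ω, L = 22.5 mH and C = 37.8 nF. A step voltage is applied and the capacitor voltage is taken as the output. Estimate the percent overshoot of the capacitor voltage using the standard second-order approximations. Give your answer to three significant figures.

For a series RLC circuit (capacitor voltage as output), ω_n = 1/√(LC) = 1/√(22.5 mH · 37.8 nF) = 34300 rad/s.
ζ = (R/2)·√(C/L) = (912/2)·√(37.8 nF/22.5 mH) = 0.591.
%OS = 100 e^{−πζ/√(1−ζ²)} with ζ = 0.591 gives 10.0%.

%OS ≈ 10.0%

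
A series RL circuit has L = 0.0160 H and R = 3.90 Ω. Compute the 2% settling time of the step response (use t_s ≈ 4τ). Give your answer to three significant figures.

τ = L/R = 0.0160/3.90 = 0.00410 s.
t_s ≈ 4τ = 0.0164 s.

t_s ≈ 0.0164 s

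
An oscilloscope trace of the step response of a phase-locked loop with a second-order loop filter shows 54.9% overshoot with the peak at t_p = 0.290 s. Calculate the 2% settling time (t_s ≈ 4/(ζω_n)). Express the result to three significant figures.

The overshoot fixes ζ = −ln(OS)/√(π²+ln²(OS)) = 0.187.
From t_p = π/ω_d, ω_d = π/0.290 = 10.8 rad/s, so ω_n = ω_d/√(1−ζ²) = 11.0 rad/s.
t_s ≈ 4/(ζω_n) = 4/(0.187·11.0) = 1.93 s.

t_s ≈ 1.93 s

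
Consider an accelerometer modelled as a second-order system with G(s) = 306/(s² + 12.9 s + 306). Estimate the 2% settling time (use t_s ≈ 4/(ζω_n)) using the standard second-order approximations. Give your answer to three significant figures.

t_s ≈ 0.620 s

Comparing the denominator to s² + 2ζω_n s + ω_n²: ω_n = √306 = 17.5 rad/s, and 2ζω_n = 12.9 so ζ = 12.9/(2·17.5) = 0.369.
t_s ≈ 4/(ζω_n) = 4/(0.369·17.5) = 0.620 s.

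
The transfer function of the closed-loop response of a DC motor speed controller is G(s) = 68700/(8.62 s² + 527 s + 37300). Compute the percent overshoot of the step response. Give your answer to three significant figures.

%OS ≈ 19.2%

Dividing through by 8.62: denominator becomes s² + 61.14 s + 4327.
So ω_n = √4327 = 65.8 rad/s and ζ = 61.14/(2·65.8) = 0.465.
%OS = 100·exp(−πζ/√(1−ζ²)) = 19.2%.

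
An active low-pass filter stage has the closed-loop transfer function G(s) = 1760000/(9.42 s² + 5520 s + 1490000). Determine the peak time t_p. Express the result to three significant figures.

Dividing through by 9.42: denominator becomes s² + 586.0 s + 158200.
So ω_n = √158200 = 398 rad/s and ζ = 586.0/(2·398) = 0.737.
ω_d = ω_n√(1−ζ²) = 269 rad/s. t_p = π/ω_d = 0.0117 s.

t_p ≈ 0.0117 s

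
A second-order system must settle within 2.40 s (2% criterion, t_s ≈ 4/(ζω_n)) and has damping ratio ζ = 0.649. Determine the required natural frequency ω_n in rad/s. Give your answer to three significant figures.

ω_n ≈ 2.57 rad/s

Rearranging t_s ≈ 4/(ζω_n) gives ω_n = 4/(ζ·t_s) = 4/(0.649 × 2.40) = 2.57 rad/s.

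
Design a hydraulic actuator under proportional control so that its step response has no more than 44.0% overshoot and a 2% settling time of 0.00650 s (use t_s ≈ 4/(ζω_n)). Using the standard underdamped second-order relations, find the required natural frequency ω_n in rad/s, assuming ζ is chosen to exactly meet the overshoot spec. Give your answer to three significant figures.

ω_n ≈ 2430 rad/s

From %OS = 100·exp(−πζ/√(1−ζ²)), invert to get ζ = −ln(OS)/√(π² + ln²(OS)) with OS = 0.440.
−ln 0.440 = 0.8210, so ζ = 0.8210/√(π² + 0.6740) = 0.253.
From t_s ≈ 4/(ζω_n): ω_n = 4/(ζ·t_s) = 4/(0.253·0.00650) = 2430 rad/s.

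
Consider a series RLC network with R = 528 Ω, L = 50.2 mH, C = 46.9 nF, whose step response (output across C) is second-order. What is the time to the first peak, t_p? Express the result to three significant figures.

t_p ≈ 0.000158 s

For a series RLC circuit (capacitor voltage as output), ω_n = 1/√(LC) = 1/√(50.2 mH · 46.9 nF) = 20600 rad/s.
ζ = (R/2)·√(C/L) = (528/2)·√(46.9 nF/50.2 mH) = 0.255.
ω_d = 20600·√(1 − 0.255²) = 19900 rad/s. t_p = π/ω_d = 0.000158 s.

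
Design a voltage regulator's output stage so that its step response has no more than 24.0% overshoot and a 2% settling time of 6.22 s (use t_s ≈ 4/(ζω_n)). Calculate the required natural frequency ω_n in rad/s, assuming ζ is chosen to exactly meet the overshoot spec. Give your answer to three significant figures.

From %OS = 100·exp(−πζ/√(1−ζ²)), invert to get ζ = −ln(OS)/√(π² + ln²(OS)) with OS = 0.240.
−ln 0.240 = 1.427, so ζ = 1.427/√(π² + 2.037) = 0.414.
From t_s ≈ 4/(ζω_n): ω_n = 4/(ζ·t_s) = 4/(0.414·6.22) = 1.55 rad/s.

ω_n ≈ 1.55 rad/s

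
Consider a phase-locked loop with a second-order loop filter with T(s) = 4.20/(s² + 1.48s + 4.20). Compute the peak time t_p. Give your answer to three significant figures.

t_p ≈ 1.64 s

Comparing the denominator to s² + 2ζω_n s + ω_n²: ω_n = √4.20 = 2.05 rad/s, and 2ζω_n = 1.48 so ζ = 1.48/(2·2.05) = 0.361.
ω_d = ω_n√(1−ζ²) = 1.91 rad/s. Then t_p = π/ω_d = 1.64 s.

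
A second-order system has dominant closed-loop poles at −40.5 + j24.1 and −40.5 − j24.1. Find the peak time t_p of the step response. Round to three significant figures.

t_p = π/ω_d with ω_d = 24.1 (the imaginary part), so t_p = 0.130 s.

t_p ≈ 0.130 s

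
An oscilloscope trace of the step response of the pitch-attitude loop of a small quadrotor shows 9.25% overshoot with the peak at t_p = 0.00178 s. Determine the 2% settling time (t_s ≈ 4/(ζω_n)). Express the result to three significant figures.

t_s ≈ 0.00299 s

From the overshoot, ζ = −ln(OS)/√(π²+ln²(OS)) = 0.604.
From t_p = π/ω_d, ω_d = π/0.00178 = 1760 rad/s, so ω_n = ω_d/√(1−ζ²) = 2210 rad/s.
t_s ≈ 4/(ζω_n) = 4/(0.604·2210) = 0.00299 s.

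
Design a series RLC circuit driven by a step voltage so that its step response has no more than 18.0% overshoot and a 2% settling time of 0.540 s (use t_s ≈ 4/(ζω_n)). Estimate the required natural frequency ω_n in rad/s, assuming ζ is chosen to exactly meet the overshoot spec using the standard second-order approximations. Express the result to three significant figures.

ω_n ≈ 15.5 rad/s

Inverting the overshoot relation: ζ = |ln 0.180|/√(π² + ln²0.180) = 0.479.
Then ω_n = 4/(ζ t_s) = 4/(0.479 × 0.540) = 15.5 rad/s.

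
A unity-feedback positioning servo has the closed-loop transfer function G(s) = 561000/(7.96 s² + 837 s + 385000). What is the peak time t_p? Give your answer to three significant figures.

t_p ≈ 0.0147 s

Dividing through by 7.96: denominator becomes s² + 105.2 s + 48370.
So ω_n = √48370 = 220 rad/s and ζ = 105.2/(2·220) = 0.239.
The damped frequency ω_d = ω_n√(1−ζ²) = 214 rad/s. t_p = π/ω_d = 0.0147 s.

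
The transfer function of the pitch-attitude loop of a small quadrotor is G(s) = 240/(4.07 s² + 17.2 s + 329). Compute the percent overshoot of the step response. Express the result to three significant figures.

Dividing through by 4.07: denominator becomes s² + 4.226 s + 80.84.
So ω_n = √80.84 = 8.99 rad/s and ζ = 4.226/(2·8.99) = 0.235.
%OS = 100 e^{−πζ/√(1−ζ²)} with ζ = 0.235 gives 46.8%.

%OS ≈ 46.8%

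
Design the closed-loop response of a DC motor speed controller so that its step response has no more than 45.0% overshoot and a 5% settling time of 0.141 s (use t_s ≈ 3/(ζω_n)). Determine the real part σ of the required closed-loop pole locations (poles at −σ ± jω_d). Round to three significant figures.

σ ≈ 21.3

The settling-time spec alone fixes σ = ζω_n = 3/t_s = 3/0.141 = 21.3.
(Overshoot then fixes ζ = 0.246 and hence ω_d = σ·√(1−ζ²)/ζ = 83.7 rad/s.)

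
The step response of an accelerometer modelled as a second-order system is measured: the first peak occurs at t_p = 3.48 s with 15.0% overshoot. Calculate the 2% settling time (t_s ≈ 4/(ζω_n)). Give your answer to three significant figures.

t_s ≈ 7.34 s

ζ from %OS: ζ = |ln 0.150|/√(π²+ln²0.150) = 0.517.
t_p = π/ω_d ⇒ ω_d = 0.903 rad/s; then ω_n = ω_d/√(1−ζ²) = 1.05 rad/s.
t_s ≈ 4/(ζω_n) = 4/(0.517·1.05) = 7.34 s.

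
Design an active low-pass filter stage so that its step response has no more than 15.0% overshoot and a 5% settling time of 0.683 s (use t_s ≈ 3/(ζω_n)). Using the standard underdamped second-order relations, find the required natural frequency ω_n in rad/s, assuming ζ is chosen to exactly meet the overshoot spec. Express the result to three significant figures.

ω_n ≈ 8.50 rad/s

Inverting the overshoot relation: ζ = |ln 0.150|/√(π² + ln²0.150) = 0.517.
From t_s ≈ 3/(ζω_n): ω_n = 3/(ζ·t_s) = 3/(0.517·0.683) = 8.50 rad/s.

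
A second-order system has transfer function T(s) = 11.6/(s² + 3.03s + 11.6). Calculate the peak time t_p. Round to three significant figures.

Comparing the denominator to s² + 2ζω_n s + ω_n²: ω_n = √11.6 = 3.41 rad/s, and 2ζω_n = 3.03 so ζ = 3.03/(2·3.41) = 0.445.
The damped frequency ω_d = ω_n√(1−ζ²) = 3.05 rad/s. Then t_p = π/ω_d = 1.03 s.

t_p ≈ 1.03 s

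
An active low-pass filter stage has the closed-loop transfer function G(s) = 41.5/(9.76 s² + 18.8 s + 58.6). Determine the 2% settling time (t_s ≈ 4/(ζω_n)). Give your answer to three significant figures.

Dividing through by 9.76: denominator becomes s² + 1.926 s + 6.004.
So ω_n = √6.004 = 2.45 rad/s and ζ = 1.926/(2·2.45) = 0.393.
t_s ≈ 4/(ζω_n) = 4.15 s.

t_s ≈ 4.15 s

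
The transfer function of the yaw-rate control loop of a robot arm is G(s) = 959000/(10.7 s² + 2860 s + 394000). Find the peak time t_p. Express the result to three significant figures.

t_p ≈ 0.0228 s

Dividing through by 10.7: denominator becomes s² + 267.3 s + 36820.
So ω_n = √36820 = 192 rad/s and ζ = 267.3/(2·192) = 0.696.
The damped frequency ω_d = ω_n√(1−ζ²) = 138 rad/s. t_p = π/ω_d = 0.0228 s.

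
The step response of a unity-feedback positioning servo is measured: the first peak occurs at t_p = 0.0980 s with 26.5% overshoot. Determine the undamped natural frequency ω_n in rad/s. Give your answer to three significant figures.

The overshoot fixes ζ = −ln(OS)/√(π²+ln²(OS)) = 0.389.
From t_p = π/ω_d, ω_d = π/0.0980 = 32.1 rad/s, so ω_n = ω_d/√(1−ζ²) = 34.8 rad/s.

ω_n ≈ 34.8 rad/s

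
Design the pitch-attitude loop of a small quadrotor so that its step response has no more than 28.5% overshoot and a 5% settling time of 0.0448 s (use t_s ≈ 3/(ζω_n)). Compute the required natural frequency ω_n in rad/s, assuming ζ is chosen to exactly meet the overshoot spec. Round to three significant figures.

From %OS = 100·exp(−πζ/√(1−ζ²)), invert to get ζ = −ln(OS)/√(π² + ln²(OS)) with OS = 0.285.
−ln 0.285 = 1.255, so ζ = 1.255/√(π² + 1.576) = 0.371.
Then ω_n = 3/(ζ t_s) = 3/(0.371 × 0.0448) = 180 rad/s.

ω_n ≈ 180 rad/s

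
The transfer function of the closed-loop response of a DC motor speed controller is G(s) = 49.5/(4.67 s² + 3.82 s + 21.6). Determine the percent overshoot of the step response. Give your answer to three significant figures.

Dividing through by 4.67: denominator becomes s² + 0.8180 s + 4.625.
So ω_n = √4.625 = 2.15 rad/s and ζ = 0.8180/(2·2.15) = 0.190.
%OS = 100·exp(−πζ/√(1−ζ²)) = 54.4%.

%OS ≈ 54.4%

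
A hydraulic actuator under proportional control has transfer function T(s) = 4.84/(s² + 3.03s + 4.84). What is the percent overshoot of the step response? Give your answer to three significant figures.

%OS ≈ 5.06%

ω_n = √4.84 = 2.20 rad/s; ζ = 3.03/(2·2.20) = 0.689.
%OS = 100·exp(−πζ/√(1−ζ²)) = 5.06%.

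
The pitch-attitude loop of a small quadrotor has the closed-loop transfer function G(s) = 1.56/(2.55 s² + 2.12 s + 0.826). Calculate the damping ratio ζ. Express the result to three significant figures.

ζ ≈ 0.730

Dividing through by 2.55: denominator becomes s² + 0.8314 s + 0.3239.
So ω_n = √0.3239 = 0.569 rad/s and ζ = 0.8314/(2·0.569) = 0.730.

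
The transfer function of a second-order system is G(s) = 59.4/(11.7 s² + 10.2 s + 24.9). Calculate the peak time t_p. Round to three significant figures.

t_p ≈ 2.26 s

Dividing through by 11.7: denominator becomes s² + 0.8718 s + 2.128.
So ω_n = √2.128 = 1.46 rad/s and ζ = 0.8718/(2·1.46) = 0.299.
The damped frequency ω_d = ω_n√(1−ζ²) = 1.39 rad/s. t_p = π/ω_d = 2.26 s.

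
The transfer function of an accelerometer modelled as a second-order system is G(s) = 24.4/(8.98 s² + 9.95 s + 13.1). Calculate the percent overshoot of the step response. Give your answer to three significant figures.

Dividing through by 8.98: denominator becomes s² + 1.108 s + 1.459.
So ω_n = √1.459 = 1.21 rad/s and ζ = 1.108/(2·1.21) = 0.459.
%OS = 100·exp(−πζ/√(1−ζ²)) = 19.8%.

%OS ≈ 19.8%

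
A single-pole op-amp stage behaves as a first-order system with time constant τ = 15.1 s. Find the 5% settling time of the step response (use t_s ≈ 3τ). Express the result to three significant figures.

t_s ≈ 3τ = 45.3 s.

t_s ≈ 45.3 s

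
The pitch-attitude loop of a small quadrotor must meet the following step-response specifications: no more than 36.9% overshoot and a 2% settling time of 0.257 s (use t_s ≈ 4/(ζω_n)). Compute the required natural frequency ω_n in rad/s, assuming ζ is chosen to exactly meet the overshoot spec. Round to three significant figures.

From %OS = 100·exp(−πζ/√(1−ζ²)), invert to get ζ = −ln(OS)/√(π² + ln²(OS)) with OS = 0.369.
−ln 0.369 = 0.9970, so ζ = 0.9970/√(π² + 0.9939) = 0.302.
From t_s ≈ 4/(ζω_n): ω_n = 4/(ζ·t_s) = 4/(0.302·0.257) = 51.5 rad/s.

ω_n ≈ 51.5 rad/s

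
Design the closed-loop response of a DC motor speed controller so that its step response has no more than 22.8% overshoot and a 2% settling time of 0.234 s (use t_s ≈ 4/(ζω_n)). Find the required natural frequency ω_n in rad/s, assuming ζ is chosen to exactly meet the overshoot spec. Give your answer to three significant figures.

ω_n ≈ 40.1 rad/s

ζ = −ln(OS)/√(π² + (ln OS)²). With OS = 0.228, ln OS = −1.478 and ζ = 1.478/3.472 = 0.426.
From t_s ≈ 4/(ζω_n): ω_n = 4/(ζ·t_s) = 4/(0.426·0.234) = 40.1 rad/s.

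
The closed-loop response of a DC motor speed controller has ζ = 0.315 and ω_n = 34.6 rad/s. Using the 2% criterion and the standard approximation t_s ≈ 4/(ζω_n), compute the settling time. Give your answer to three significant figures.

t_s ≈ 4/(ζω_n) = 4/(0.315 × 34.6) = 0.367 s.

t_s ≈ 0.367 s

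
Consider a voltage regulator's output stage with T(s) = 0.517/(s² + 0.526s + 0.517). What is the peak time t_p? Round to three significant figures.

t_p ≈ 4.69 s

Matching coefficients with s² + 2ζω_n s + ω_n² gives ω_n² = 0.517 ⇒ ω_n = 0.719 rad/s, and ζ = 0.526/(2ω_n) = 0.366.
The damped frequency ω_d = ω_n√(1−ζ²) = 0.669 rad/s. Then t_p = π/ω_d = 4.69 s.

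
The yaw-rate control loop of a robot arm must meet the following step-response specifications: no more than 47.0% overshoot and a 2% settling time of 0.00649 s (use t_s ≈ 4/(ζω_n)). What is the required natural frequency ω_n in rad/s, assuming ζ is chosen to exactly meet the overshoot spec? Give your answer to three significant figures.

From %OS = 100·exp(−πζ/√(1−ζ²)), invert to get ζ = −ln(OS)/√(π² + ln²(OS)) with OS = 0.470.
−ln 0.470 = 0.7550, so ζ = 0.7550/√(π² + 0.5701) = 0.234.
From t_s ≈ 4/(ζω_n): ω_n = 4/(ζ·t_s) = 4/(0.234·0.00649) = 2640 rad/s.

ω_n ≈ 2640 rad/s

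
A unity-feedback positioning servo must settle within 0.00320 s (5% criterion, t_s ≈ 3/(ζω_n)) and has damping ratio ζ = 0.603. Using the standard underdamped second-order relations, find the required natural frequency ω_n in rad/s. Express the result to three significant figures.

Rearranging t_s ≈ 3/(ζω_n) gives ω_n = 3/(ζ·t_s) = 3/(0.603 × 0.00320) = 1550 rad/s.

ω_n ≈ 1550 rad/s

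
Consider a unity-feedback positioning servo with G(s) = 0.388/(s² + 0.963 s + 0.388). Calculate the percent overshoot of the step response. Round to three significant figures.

%OS ≈ 2.18%

Matching coefficients with s² + 2ζω_n s + ω_n² gives ω_n² = 0.388 ⇒ ω_n = 0.623 rad/s, and ζ = 0.963/(2ω_n) = 0.773.
%OS = 100 e^{−πζ/√(1−ζ²)} with ζ = 0.773 gives 2.18%.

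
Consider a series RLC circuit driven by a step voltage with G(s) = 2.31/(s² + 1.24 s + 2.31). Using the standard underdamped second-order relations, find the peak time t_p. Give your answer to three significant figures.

t_p ≈ 2.26 s

ω_n = √2.31 = 1.52 rad/s; ζ = 1.24/(2·1.52) = 0.408.
The damped frequency ω_d = ω_n√(1−ζ²) = 1.39 rad/s. Then t_p = π/ω_d = 2.26 s.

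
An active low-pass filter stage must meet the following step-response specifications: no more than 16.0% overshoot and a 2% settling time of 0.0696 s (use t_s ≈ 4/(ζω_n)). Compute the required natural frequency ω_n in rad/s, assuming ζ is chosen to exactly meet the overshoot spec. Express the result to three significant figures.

ω_n ≈ 114 rad/s

From %OS = 100·exp(−πζ/√(1−ζ²)), invert to get ζ = −ln(OS)/√(π² + ln²(OS)) with OS = 0.160.
−ln 0.160 = 1.833, so ζ = 1.833/√(π² + 3.358) = 0.504.
Then ω_n = 4/(ζ t_s) = 4/(0.504 × 0.0696) = 114 rad/s.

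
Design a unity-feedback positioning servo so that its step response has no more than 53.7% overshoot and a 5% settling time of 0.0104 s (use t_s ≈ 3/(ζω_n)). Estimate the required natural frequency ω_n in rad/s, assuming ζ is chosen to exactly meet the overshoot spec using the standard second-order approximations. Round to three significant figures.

ζ = −ln(OS)/√(π² + (ln OS)²). With OS = 0.537, ln OS = −0.6218 and ζ = 0.6218/3.203 = 0.194.
From t_s ≈ 3/(ζω_n): ω_n = 3/(ζ·t_s) = 3/(0.194·0.0104) = 1490 rad/s.

ω_n ≈ 1490 rad/s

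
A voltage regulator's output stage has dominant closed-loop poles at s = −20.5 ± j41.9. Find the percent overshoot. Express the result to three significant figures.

|pole| = ω_n = √(20.5² + 41.9²) = 46.6 rad/s; ζ = cos θ = σ/ω_n = 0.439.
Overshoot: exp(−π·0.439/√(1−0.439²)) = 0.215, i.e. 21.5%.

%OS ≈ 21.5%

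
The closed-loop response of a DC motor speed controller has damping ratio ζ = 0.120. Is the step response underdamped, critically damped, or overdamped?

underdamped

Since ζ = 0.120 < 1, the system is underdamped.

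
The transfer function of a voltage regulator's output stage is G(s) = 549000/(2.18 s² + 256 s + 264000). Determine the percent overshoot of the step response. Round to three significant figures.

%OS ≈ 58.4%

Dividing through by 2.18: denominator becomes s² + 117.4 s + 121100.
So ω_n = √121100 = 348 rad/s and ζ = 117.4/(2·348) = 0.169.
%OS = 100 e^{−πζ/√(1−ζ²)} with ζ = 0.169 gives 58.4%.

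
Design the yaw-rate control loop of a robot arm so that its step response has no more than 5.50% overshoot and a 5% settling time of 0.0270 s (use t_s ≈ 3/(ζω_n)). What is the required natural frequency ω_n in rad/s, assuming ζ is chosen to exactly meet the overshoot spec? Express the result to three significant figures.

Inverting the overshoot relation: ζ = |ln 0.0550|/√(π² + ln²0.0550) = 0.678.
Then ω_n = 3/(ζ t_s) = 3/(0.678 × 0.0270) = 164 rad/s.

ω_n ≈ 164 rad/s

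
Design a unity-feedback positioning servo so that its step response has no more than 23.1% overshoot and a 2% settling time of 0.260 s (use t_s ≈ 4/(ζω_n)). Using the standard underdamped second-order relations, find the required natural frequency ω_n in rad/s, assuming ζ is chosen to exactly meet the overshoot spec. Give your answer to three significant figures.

ζ = −ln(OS)/√(π² + (ln OS)²). With OS = 0.231, ln OS = −1.465 and ζ = 1.465/3.467 = 0.423.
From t_s ≈ 4/(ζω_n): ω_n = 4/(ζ·t_s) = 4/(0.423·0.260) = 36.4 rad/s.

ω_n ≈ 36.4 rad/s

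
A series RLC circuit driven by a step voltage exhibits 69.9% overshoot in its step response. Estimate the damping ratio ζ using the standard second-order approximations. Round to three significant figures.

ζ = −ln(OS)/√(π² + (ln OS)²). With OS = 0.699, ln OS = −0.3581 and ζ = 0.3581/3.162 = 0.113.

ζ ≈ 0.113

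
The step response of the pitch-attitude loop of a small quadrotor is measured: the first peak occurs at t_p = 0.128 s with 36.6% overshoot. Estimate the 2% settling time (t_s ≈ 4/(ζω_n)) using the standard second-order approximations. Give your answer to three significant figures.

t_s ≈ 0.509 s

ζ from %OS: ζ = |ln 0.366|/√(π²+ln²0.366) = 0.305.
t_p = π/ω_d ⇒ ω_d = 24.5 rad/s; then ω_n = ω_d/√(1−ζ²) = 25.8 rad/s.
t_s ≈ 4/(ζω_n) = 4/(0.305·25.8) = 0.509 s.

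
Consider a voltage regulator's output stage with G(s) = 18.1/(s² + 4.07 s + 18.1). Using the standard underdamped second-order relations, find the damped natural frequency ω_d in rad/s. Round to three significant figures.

ω_d ≈ 3.74 rad/s

Comparing the denominator to s² + 2ζω_n s + ω_n²: ω_n = √18.1 = 4.25 rad/s, and 2ζω_n = 4.07 so ζ = 4.07/(2·4.25) = 0.478.
The damped frequency ω_d = ω_n√(1−ζ²) = 3.74 rad/s.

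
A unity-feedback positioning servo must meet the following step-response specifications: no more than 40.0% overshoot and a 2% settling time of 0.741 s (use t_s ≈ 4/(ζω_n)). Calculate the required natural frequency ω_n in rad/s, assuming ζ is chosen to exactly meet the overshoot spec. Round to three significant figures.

ω_n ≈ 19.3 rad/s

ζ = −ln(OS)/√(π² + (ln OS)²). With OS = 0.400, ln OS = −0.9163 and ζ = 0.9163/3.272 = 0.280.
From t_s ≈ 4/(ζω_n): ω_n = 4/(ζ·t_s) = 4/(0.280·0.741) = 19.3 rad/s.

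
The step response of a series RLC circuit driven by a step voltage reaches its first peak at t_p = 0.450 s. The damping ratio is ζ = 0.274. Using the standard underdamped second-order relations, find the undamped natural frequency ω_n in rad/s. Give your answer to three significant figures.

Peak time t_p = π/ω_d, so ω_d = π/t_p = π/0.450 = 6.98 rad/s.
ω_n = ω_d/√(1−ζ²) = 6.98/√0.925 = 7.26 rad/s.

ω_n ≈ 7.26 rad/s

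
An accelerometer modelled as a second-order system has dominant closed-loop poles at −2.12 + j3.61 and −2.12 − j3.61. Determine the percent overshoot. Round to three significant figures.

|pole| = ω_n = √(2.12² + 3.61²) = 4.19 rad/s; ζ = cos θ = σ/ω_n = 0.506.
%OS = 100 e^{−πζ/√(1−ζ²)} with ζ = 0.506 gives 15.8%.

%OS ≈ 15.8%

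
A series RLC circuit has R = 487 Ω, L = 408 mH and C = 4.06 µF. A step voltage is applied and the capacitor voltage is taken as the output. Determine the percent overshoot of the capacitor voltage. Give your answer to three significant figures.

For a series RLC circuit (capacitor voltage as output), ω_n = 1/√(LC) = 1/√(408 mH · 4.06 µF) = 777 rad/s.
ζ = (R/2)·√(C/L) = (487/2)·√(4.06 µF/408 mH) = 0.768.
%OS = 100·exp(−πζ/√(1−ζ²)) = 2.31%.

%OS ≈ 2.31%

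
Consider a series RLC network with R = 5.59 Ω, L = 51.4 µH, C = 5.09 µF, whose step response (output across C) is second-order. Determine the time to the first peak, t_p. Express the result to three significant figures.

For a series RLC circuit (capacitor voltage as output), ω_n = 1/√(LC) = 1/√(51.4 µH · 5.09 µF) = 61800 rad/s.
ζ = (R/2)·√(C/L) = (5.59/2)·√(5.09 µF/51.4 µH) = 0.880.
The damped frequency ω_d = ω_n√(1−ζ²) = 29400 rad/s. t_p = π/ω_d = 0.000107 s.

t_p ≈ 0.000107 s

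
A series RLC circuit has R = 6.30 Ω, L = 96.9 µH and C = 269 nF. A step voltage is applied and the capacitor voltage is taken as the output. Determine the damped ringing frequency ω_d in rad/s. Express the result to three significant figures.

For a series RLC circuit (capacitor voltage as output), ω_n = 1/√(LC) = 1/√(96.9 µH · 269 nF) = 196000 rad/s.
ζ = (R/2)·√(C/L) = (6.30/2)·√(269 nF/96.9 µH) = 0.166.
The damped frequency ω_d = ω_n√(1−ζ²) = 193000 rad/s.

ω_d ≈ 193000 rad/s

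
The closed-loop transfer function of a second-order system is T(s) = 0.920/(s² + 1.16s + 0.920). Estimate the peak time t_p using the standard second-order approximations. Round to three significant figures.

t_p ≈ 4.11 s

ω_n = √0.920 = 0.959 rad/s; ζ = 1.16/(2·0.959) = 0.605.
ω_d = 0.959·√(1 − 0.605²) = 0.764 rad/s. Then t_p = π/ω_d = 4.11 s.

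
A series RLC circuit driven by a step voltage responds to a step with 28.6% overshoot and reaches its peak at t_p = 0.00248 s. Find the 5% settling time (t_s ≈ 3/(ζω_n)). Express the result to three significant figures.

The overshoot fixes ζ = −ln(OS)/√(π²+ln²(OS)) = 0.370.
From t_p = π/ω_d, ω_d = π/0.00248 = 1270 rad/s, so ω_n = ω_d/√(1−ζ²) = 1360 rad/s.
t_s ≈ 3/(ζω_n) = 3/(0.370·1360) = 0.00594 s.

t_s ≈ 0.00594 s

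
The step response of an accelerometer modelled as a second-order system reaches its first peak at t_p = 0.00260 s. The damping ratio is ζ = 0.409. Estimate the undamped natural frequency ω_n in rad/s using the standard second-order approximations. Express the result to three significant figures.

ω_n ≈ 1320 rad/s

Peak time t_p = π/ω_d, so ω_d = π/t_p = π/0.00260 = 1210 rad/s.
ω_n = ω_d/√(1−ζ²) = 1210/√0.833 = 1320 rad/s.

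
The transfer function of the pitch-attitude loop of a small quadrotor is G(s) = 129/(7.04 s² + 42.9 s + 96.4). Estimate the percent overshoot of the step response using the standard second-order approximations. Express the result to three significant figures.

Dividing through by 7.04: denominator becomes s² + 6.094 s + 13.69.
So ω_n = √13.69 = 3.70 rad/s and ζ = 6.094/(2·3.70) = 0.823.
%OS = 100·exp(−πζ/√(1−ζ²)) = 1.05%.

%OS ≈ 1.05%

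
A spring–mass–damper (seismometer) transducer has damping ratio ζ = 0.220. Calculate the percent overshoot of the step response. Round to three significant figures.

%OS ≈ 49.2%

For an underdamped second-order system, %OS = 100·exp(−πζ/√(1−ζ²)).
πζ/√(1−ζ²) = π·0.220/√(1−0.0484) = 0.7085, so %OS = 100·e^(−0.7085) = 49.2%.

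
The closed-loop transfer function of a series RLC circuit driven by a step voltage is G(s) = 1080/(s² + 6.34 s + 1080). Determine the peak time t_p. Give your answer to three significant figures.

Comparing the denominator to s² + 2ζω_n s + ω_n²: ω_n = √1080 = 32.9 rad/s, and 2ζω_n = 6.34 so ζ = 6.34/(2·32.9) = 0.0965.
ω_d = 32.9·√(1 − 0.0965²) = 32.7 rad/s. Then t_p = π/ω_d = 0.0960 s.

t_p ≈ 0.0960 s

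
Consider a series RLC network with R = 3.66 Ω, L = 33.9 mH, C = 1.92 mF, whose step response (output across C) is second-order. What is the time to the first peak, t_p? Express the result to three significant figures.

t_p ≈ 0.0282 s

For a series RLC circuit (capacitor voltage as output), ω_n = 1/√(LC) = 1/√(33.9 mH · 1.92 mF) = 124 rad/s.
ζ = (R/2)·√(C/L) = (3.66/2)·√(1.92 mF/33.9 mH) = 0.436.
ω_d = ω_n√(1−ζ²) = 112 rad/s. t_p = π/ω_d = 0.0282 s.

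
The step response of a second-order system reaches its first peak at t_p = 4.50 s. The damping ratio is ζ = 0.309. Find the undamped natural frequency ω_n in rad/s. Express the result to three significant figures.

Peak time t_p = π/ω_d, so ω_d = π/t_p = π/4.50 = 0.698 rad/s.
ω_n = ω_d/√(1−ζ²) = 0.698/√0.905 = 0.734 rad/s.

ω_n ≈ 0.734 rad/s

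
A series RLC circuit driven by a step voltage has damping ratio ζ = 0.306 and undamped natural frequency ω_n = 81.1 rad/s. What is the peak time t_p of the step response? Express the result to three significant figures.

The damped frequency is ω_d = ω_n√(1−ζ²) = 81.1·√(1−0.0936) = 77.2 rad/s.
Peak time t_p = π/ω_d = π/77.2 = 0.0407 s.

t_p ≈ 0.0407 s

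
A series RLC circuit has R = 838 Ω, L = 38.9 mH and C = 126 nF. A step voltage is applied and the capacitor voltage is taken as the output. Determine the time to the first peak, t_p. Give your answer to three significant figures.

For a series RLC circuit (capacitor voltage as output), ω_n = 1/√(LC) = 1/√(38.9 mH · 126 nF) = 14300 rad/s.
ζ = (R/2)·√(C/L) = (838/2)·√(126 nF/38.9 mH) = 0.754.
ω_d = 14300·√(1 − 0.754²) = 9380 rad/s. t_p = π/ω_d = 0.000335 s.

t_p ≈ 0.000335 s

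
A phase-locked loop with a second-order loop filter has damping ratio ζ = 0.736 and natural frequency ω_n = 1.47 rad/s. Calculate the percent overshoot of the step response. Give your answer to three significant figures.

%OS ≈ 3.29%

For an underdamped second-order system, %OS = 100·exp(−πζ/√(1−ζ²)).
πζ/√(1−ζ²) = π·0.736/√(1−0.542) = 3.415, so %OS = 100·e^(−3.415) = 3.29%.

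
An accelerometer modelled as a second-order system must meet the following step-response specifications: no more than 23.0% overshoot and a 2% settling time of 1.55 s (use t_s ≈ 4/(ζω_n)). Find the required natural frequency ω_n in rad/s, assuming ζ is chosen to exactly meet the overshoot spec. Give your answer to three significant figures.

ω_n ≈ 6.09 rad/s

ζ = −ln(OS)/√(π² + (ln OS)²). With OS = 0.230, ln OS = −1.470 and ζ = 1.470/3.468 = 0.424.
From t_s ≈ 4/(ζω_n): ω_n = 4/(ζ·t_s) = 4/(0.424·1.55) = 6.09 rad/s.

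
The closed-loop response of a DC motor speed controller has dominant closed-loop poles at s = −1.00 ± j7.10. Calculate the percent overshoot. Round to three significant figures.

%OS ≈ 64.2%

|pole| = ω_n = √(1.00² + 7.10²) = 7.17 rad/s; ζ = cos θ = σ/ω_n = 0.139.
Overshoot: exp(−π·0.139/√(1−0.139²)) = 0.642, i.e. 64.2%.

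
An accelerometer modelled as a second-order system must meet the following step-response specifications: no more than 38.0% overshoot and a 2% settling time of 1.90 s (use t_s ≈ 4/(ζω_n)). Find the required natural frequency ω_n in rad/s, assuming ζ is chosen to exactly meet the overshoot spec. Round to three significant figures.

ζ = −ln(OS)/√(π² + (ln OS)²). With OS = 0.380, ln OS = −0.9676 and ζ = 0.9676/3.287 = 0.294.
From t_s ≈ 4/(ζω_n): ω_n = 4/(ζ·t_s) = 4/(0.294·1.90) = 7.15 rad/s.

ω_n ≈ 7.15 rad/s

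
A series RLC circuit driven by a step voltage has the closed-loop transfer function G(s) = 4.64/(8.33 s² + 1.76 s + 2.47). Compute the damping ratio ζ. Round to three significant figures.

ζ ≈ 0.194

Dividing through by 8.33: denominator becomes s² + 0.2113 s + 0.2965.
So ω_n = √0.2965 = 0.545 rad/s and ζ = 0.2113/(2·0.545) = 0.194.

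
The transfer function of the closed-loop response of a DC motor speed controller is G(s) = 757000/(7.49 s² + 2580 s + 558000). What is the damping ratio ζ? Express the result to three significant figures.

Dividing through by 7.49: denominator becomes s² + 344.5 s + 74500.
So ω_n = √74500 = 273 rad/s and ζ = 344.5/(2·273) = 0.631.

ζ ≈ 0.631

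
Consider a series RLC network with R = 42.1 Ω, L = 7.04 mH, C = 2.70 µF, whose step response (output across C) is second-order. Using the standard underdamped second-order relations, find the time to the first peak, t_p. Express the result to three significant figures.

t_p ≈ 0.000475 s

For a series RLC circuit (capacitor voltage as output), ω_n = 1/√(LC) = 1/√(7.04 mH · 2.70 µF) = 7250 rad/s.
ζ = (R/2)·√(C/L) = (42.1/2)·√(2.70 µF/7.04 mH) = 0.412.
ω_d = ω_n√(1−ζ²) = 6610 rad/s. t_p = π/ω_d = 0.000475 s.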